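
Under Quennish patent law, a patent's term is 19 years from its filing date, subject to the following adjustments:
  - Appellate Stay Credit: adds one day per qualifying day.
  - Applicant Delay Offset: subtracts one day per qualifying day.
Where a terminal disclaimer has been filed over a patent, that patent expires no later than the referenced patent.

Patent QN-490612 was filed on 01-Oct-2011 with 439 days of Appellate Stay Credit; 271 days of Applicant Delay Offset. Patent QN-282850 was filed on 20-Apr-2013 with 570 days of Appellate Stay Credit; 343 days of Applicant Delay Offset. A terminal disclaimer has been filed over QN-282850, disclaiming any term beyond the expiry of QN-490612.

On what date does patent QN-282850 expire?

Natural term of QN-282850:
  Base: filing + 19 years → 20 April 2032.
  Appellate Stay Credit: +570 days → 11 November 2033.
  Applicant Delay Offset: −343 days → 3 December 2032.
Expiry of referenced patent QN-490612:
  Base: filing + 19 years → 1 October 2030.
  Appellate Stay Credit: +439 days → 14 December 2031.
  Applicant Delay Offset: −271 days → 18 March 2031.
Terminal disclaimer: QN-282850 expires on the earlier of 3 December 2032 and 18 March 2031.

March 18, 2031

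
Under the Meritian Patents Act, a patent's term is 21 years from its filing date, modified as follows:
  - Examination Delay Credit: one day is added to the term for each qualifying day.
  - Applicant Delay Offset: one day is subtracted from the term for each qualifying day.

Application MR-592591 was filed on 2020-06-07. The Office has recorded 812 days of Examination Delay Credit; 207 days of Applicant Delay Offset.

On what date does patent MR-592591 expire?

Base term: filing date + 21 years → 7 June 2041.
Examination Delay Credit: +812 days → 28 August 2043.
Applicant Delay Offset: −207 days → 2 February 2043.

2043-02-02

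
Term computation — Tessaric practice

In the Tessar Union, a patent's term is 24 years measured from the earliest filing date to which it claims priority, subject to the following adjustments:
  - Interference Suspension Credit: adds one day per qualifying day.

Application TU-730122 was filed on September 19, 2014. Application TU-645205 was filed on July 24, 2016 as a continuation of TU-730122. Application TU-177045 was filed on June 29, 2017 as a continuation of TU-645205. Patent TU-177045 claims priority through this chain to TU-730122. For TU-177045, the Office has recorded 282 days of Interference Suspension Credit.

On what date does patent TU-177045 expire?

2039-06-28

Earliest priority filing: 19 September 2014.
Base term: 19 September 2014 + 24 years → 19 September 2038.
Interference Suspension Credit: +282 days → 28 June 2039.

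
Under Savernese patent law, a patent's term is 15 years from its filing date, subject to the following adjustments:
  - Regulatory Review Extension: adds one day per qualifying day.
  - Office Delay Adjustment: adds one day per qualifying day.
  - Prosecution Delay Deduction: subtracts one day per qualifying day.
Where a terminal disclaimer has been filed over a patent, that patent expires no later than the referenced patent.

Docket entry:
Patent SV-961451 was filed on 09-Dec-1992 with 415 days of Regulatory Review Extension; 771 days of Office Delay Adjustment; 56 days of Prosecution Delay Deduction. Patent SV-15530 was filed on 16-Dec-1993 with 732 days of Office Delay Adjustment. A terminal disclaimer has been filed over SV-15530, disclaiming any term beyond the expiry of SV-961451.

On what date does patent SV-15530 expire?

December 18, 2010

Natural term of SV-15530:
  Base: filing + 15 years → 16 December 2008.
  Office Delay Adjustment: +732 days → 18 December 2010.
Expiry of referenced patent SV-961451:
  Base: filing + 15 years → 9 December 2007.
  Regulatory Review Extension: +415 days → 27 January 2009.
  Office Delay Adjustment: +771 days → 9 March 2011.
  Prosecution Delay Deduction: −56 days → 12 January 2011.
Terminal disclaimer: SV-15530 expires on the earlier of 18 December 2010 and 12 January 2011.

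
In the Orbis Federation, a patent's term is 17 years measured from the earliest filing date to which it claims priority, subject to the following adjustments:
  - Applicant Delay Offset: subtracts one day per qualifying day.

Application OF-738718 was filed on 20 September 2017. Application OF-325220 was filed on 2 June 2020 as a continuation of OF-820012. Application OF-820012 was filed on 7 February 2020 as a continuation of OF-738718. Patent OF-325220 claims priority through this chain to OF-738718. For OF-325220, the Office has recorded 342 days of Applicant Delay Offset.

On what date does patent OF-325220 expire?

2033-10-13

Earliest priority filing: 20 September 2017.
Base term: 20 September 2017 + 17 years → 20 September 2034.
Applicant Delay Offset: −342 days → 13 October 2033.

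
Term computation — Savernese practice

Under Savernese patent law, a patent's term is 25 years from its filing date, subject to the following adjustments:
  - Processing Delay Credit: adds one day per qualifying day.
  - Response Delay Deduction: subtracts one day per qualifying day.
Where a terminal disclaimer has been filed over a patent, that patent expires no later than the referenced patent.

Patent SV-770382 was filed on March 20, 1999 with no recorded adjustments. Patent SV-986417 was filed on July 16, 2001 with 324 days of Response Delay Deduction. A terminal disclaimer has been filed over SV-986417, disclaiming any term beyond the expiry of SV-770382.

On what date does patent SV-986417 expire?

Natural term of SV-986417:
  Base: filing + 25 years → 16 July 2026.
  Response Delay Deduction: −324 days → 26 August 2025.
Expiry of referenced patent SV-770382:
  Base: filing + 25 years → 20 March 2024.
Terminal disclaimer: SV-986417 expires on the earlier of 26 August 2025 and 20 March 2024.

March 20, 2024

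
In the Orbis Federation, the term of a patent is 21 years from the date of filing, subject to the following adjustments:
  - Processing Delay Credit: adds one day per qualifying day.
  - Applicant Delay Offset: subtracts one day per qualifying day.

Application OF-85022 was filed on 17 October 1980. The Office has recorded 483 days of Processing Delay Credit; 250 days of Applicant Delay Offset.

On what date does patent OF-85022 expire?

June 7, 2002

Base term: filing date + 21 years → 17 October 2001.
Processing Delay Credit: +483 days → 12 February 2003.
Applicant Delay Offset: −250 days → 7 June 2002.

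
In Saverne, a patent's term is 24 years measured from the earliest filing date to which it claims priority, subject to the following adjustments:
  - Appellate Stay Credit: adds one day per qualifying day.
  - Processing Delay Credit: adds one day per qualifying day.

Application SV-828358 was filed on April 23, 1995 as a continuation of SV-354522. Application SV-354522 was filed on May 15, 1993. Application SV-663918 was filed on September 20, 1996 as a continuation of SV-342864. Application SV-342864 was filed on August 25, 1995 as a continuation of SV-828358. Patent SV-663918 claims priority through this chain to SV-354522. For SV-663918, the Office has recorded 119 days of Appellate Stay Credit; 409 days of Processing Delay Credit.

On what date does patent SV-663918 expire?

October 25, 2018

Earliest priority filing: 15 May 1993.
Base term: 15 May 1993 + 24 years → 15 May 2017.
Appellate Stay Credit: +119 days → 11 September 2017.
Processing Delay Credit: +409 days → 25 October 2018.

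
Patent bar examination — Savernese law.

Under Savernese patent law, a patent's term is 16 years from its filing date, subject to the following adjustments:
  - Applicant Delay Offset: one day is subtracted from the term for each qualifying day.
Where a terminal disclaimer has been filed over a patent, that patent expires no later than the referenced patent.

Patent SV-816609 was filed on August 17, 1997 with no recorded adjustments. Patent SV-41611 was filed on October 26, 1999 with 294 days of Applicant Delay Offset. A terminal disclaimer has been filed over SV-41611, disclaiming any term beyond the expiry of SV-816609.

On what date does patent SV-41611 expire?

2013-08-17

Natural term of SV-41611:
  Base: filing + 16 years → 26 October 2015.
  Applicant Delay Offset: −294 days → 5 January 2015.
Expiry of referenced patent SV-816609:
  Base: filing + 16 years → 17 August 2013.
Terminal disclaimer: SV-41611 expires on the earlier of 5 January 2015 and 17 August 2013.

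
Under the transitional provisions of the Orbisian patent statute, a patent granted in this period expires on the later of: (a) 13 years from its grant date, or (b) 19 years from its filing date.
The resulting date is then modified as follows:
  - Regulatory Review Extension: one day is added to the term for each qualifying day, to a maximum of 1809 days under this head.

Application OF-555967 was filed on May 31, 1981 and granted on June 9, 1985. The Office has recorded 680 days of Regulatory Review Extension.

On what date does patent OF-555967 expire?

(a) grant + 13 years → 9 June 1998.
(b) filing + 19 years → 31 May 2000.
Later of the two: 31 May 2000.
Regulatory Review Extension: 680 days (within the 1809-day cap) → +680 days → 11 April 2002.

2002-04-11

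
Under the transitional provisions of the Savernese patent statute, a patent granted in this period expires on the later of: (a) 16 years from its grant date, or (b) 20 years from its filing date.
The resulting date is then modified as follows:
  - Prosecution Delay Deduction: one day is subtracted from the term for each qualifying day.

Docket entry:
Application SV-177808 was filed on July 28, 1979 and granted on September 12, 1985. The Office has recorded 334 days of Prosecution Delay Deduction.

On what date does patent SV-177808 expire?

(a) grant + 16 years → 12 September 2001.
(b) filing + 20 years → 28 July 1999.
Later of the two: 12 September 2001.
Prosecution Delay Deduction: −334 days → 13 October 2000.

October 13, 2000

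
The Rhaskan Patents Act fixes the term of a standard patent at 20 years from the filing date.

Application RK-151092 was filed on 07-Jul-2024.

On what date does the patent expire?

July 7, 2044

Filing date + 20 years → 7 July 2044.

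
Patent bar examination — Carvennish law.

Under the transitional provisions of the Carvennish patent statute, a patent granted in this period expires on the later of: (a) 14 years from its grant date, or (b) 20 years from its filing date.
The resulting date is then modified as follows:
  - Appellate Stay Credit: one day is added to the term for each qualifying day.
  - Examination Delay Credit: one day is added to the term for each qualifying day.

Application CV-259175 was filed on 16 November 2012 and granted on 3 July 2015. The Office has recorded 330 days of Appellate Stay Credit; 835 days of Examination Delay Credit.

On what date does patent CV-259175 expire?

(a) grant + 14 years → 3 July 2029.
(b) filing + 20 years → 16 November 2032.
Later of the two: 16 November 2032.
Appellate Stay Credit: +330 days → 12 October 2033.
Examination Delay Credit: +835 days → 25 January 2036.

2036-01-25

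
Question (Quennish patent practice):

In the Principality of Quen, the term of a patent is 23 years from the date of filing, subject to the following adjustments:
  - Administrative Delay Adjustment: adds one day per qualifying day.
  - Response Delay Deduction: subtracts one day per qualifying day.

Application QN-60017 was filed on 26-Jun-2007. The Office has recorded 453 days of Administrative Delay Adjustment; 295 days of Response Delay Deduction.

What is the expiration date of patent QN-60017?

2030-12-01

Base term: filing date + 23 years → 26 June 2030.
Administrative Delay Adjustment: +453 days → 22 September 2031.
Response Delay Deduction: −295 days → 1 December 2030.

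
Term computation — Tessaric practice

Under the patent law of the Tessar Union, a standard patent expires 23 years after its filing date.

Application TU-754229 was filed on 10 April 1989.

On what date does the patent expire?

April 10, 2012

Filing date + 23 years → 10 April 2012.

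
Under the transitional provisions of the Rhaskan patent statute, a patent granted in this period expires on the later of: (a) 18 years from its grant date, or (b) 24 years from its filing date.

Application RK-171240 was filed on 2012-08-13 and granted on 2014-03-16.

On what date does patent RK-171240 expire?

(a) grant + 18 years → 16 March 2032.
(b) filing + 24 years → 13 August 2036.
Later of the two: 13 August 2036.

2036-08-13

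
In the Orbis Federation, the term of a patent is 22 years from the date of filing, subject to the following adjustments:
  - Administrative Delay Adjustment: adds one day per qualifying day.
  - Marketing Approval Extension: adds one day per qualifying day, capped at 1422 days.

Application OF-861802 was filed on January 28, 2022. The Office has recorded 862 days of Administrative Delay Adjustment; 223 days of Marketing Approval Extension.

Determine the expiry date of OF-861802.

January 17, 2047

Base term: filing date + 22 years → 28 January 2044.
Administrative Delay Adjustment: +862 days → 8 June 2046.
Marketing Approval Extension: 223 days (within the 1422-day cap) → +223 days → 17 January 2047.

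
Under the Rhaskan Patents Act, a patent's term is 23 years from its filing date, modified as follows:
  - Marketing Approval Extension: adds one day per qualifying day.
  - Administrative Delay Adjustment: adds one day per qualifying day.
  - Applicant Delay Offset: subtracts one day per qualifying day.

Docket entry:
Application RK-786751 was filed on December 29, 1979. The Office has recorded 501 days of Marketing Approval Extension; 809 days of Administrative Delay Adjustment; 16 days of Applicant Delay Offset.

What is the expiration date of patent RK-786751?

Base term: filing date + 23 years → 29 December 2002.
Marketing Approval Extension: +501 days → 13 May 2004.
Administrative Delay Adjustment: +809 days → 31 July 2006.
Applicant Delay Offset: −16 days → 15 July 2006.

July 15, 2006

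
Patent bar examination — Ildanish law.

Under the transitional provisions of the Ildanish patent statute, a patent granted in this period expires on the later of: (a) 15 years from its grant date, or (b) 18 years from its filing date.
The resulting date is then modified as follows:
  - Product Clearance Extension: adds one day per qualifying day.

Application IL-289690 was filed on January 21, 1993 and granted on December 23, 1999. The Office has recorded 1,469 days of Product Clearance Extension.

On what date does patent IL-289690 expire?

(a) grant + 15 years → 23 December 2014.
(b) filing + 18 years → 21 January 2011.
Later of the two: 23 December 2014.
Product Clearance Extension: +1469 days → 31 December 2018.

2018-12-31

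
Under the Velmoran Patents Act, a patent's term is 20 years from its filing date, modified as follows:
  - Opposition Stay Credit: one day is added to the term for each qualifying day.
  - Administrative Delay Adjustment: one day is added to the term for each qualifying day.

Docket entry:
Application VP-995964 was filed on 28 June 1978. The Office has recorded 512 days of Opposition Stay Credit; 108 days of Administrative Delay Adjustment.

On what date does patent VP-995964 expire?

Base term: filing date + 20 years → 28 June 1998.
Opposition Stay Credit: +512 days → 22 November 1999.
Administrative Delay Adjustment: +108 days → 9 March 2000.

March 9, 2000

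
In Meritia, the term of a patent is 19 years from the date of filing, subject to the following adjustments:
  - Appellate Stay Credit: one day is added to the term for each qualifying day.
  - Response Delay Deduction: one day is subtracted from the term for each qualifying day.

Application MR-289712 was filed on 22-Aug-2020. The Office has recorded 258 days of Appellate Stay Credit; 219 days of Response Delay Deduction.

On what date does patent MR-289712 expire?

2039-09-30

Base term: filing date + 19 years → 22 August 2039.
Appellate Stay Credit: +258 days → 6 May 2040.
Response Delay Deduction: −219 days → 30 September 2039.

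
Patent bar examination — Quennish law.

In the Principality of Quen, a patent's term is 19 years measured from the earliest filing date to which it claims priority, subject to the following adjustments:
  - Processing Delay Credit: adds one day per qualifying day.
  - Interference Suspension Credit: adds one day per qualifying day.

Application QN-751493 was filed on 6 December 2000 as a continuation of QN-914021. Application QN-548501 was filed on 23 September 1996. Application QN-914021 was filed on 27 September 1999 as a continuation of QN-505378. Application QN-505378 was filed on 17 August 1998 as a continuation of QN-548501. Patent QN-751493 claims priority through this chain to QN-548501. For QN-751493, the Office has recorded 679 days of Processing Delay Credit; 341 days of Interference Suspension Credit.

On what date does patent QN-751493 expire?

Earliest priority filing: 23 September 1996.
Base term: 23 September 1996 + 19 years → 23 September 2015.
Processing Delay Credit: +679 days → 2 August 2017.
Interference Suspension Credit: +341 days → 9 July 2018.

2018-07-09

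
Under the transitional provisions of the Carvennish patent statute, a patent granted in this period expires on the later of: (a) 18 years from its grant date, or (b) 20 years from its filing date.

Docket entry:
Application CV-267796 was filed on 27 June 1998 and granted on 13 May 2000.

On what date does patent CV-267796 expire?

2018-06-27

(a) grant + 18 years → 13 May 2018.
(b) filing + 20 years → 27 June 2018.
Later of the two: 27 June 2018.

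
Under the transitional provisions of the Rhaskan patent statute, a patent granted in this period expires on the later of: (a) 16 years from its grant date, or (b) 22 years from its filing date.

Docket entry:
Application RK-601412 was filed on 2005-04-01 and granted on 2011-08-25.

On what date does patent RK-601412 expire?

August 25, 2027

(a) grant + 16 years → 25 August 2027.
(b) filing + 22 years → 1 April 2027.
Later of the two: 25 August 2027.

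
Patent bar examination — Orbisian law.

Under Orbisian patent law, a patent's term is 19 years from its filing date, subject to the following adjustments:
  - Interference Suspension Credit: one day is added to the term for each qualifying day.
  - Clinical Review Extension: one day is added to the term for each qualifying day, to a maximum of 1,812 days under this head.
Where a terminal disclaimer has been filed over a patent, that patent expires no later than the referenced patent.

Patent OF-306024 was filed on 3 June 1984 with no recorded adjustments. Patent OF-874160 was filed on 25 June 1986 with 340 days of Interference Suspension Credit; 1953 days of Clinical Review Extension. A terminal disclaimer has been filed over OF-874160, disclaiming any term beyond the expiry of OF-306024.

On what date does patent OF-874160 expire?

Natural term of OF-874160:
  Base: filing + 19 years → 25 June 2005.
  Interference Suspension Credit: +340 days → 31 May 2006.
  Clinical Review Extension: 1953 days claimed exceeds the 1812-day cap, so +1812 days → 17 May 2011.
Expiry of referenced patent OF-306024:
  Base: filing + 19 years → 3 June 2003.
Terminal disclaimer: OF-874160 expires on the earlier of 17 May 2011 and 3 June 2003.

2003-06-03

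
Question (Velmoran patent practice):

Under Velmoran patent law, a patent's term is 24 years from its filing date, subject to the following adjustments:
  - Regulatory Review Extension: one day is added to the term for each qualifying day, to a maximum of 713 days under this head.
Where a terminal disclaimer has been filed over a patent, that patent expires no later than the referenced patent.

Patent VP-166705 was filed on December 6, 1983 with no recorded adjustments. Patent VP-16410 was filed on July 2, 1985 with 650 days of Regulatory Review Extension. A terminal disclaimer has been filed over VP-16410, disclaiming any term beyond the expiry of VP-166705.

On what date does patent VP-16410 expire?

Natural term of VP-16410:
  Base: filing + 24 years → 2 July 2009.
  Regulatory Review Extension: 650 days (within the 713-day cap) → +650 days → 13 April 2011.
Expiry of referenced patent VP-166705:
  Base: filing + 24 years → 6 December 2007.
Terminal disclaimer: VP-16410 expires on the earlier of 13 April 2011 and 6 December 2007.

2007-12-06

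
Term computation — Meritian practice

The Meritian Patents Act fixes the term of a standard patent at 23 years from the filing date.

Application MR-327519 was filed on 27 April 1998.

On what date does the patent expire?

April 27, 2021

Filing date + 23 years → 27 April 2021.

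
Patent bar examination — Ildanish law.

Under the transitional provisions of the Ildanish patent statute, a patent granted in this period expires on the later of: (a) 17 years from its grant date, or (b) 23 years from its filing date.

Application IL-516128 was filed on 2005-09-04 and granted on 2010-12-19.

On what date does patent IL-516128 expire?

(a) grant + 17 years → 19 December 2027.
(b) filing + 23 years → 4 September 2028.
Later of the two: 4 September 2028.

September 4, 2028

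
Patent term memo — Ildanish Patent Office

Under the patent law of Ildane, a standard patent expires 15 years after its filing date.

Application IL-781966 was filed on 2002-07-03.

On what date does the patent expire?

Filing date + 15 years → 3 July 2017.

2017-07-03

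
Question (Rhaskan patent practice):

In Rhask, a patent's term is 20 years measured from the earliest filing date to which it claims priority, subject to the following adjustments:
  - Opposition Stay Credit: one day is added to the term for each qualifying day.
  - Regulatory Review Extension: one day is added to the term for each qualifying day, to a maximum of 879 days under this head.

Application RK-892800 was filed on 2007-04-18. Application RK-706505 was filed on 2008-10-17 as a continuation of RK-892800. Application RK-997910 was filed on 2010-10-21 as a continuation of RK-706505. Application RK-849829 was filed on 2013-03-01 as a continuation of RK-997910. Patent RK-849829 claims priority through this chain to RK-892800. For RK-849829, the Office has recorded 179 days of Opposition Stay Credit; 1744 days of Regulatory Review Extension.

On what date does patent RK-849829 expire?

March 11, 2030

Earliest priority filing: 18 April 2007.
Base term: 18 April 2007 + 20 years → 18 April 2027.
Opposition Stay Credit: +179 days → 14 October 2027.
Regulatory Review Extension: 1744 days claimed exceeds the 879-day cap, so +879 days → 11 March 2030.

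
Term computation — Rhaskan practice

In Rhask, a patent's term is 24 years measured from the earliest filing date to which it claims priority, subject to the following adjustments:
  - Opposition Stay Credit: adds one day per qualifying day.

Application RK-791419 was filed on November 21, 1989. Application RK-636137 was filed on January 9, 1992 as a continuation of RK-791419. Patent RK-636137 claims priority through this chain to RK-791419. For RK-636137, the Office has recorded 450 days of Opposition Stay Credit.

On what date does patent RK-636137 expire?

Earliest priority filing: 21 November 1989.
Base term: 21 November 1989 + 24 years → 21 November 2013.
Opposition Stay Credit: +450 days → 14 February 2015.

2015-02-14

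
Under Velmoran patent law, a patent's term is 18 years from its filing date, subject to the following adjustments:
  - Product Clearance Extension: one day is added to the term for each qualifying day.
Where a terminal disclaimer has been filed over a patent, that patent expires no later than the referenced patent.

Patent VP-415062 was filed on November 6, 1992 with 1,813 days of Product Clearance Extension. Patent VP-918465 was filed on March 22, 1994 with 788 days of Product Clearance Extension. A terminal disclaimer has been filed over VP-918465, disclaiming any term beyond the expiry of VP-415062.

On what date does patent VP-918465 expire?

2014-05-19

Natural term of VP-918465:
  Base: filing + 18 years → 22 March 2012.
  Product Clearance Extension: +788 days → 19 May 2014.
Expiry of referenced patent VP-415062:
  Base: filing + 18 years → 6 November 2010.
  Product Clearance Extension: +1813 days → 24 October 2015.
Terminal disclaimer: VP-918465 expires on the earlier of 19 May 2014 and 24 October 2015.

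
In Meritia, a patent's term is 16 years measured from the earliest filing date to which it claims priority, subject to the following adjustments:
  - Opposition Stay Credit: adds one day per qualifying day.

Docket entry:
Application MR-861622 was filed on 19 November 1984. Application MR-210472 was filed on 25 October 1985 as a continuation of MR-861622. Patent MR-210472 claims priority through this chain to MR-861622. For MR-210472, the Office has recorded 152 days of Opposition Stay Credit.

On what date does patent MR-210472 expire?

April 20, 2001

Earliest priority filing: 19 November 1984.
Base term: 19 November 1984 + 16 years → 19 November 2000.
Opposition Stay Credit: +152 days → 20 April 2001.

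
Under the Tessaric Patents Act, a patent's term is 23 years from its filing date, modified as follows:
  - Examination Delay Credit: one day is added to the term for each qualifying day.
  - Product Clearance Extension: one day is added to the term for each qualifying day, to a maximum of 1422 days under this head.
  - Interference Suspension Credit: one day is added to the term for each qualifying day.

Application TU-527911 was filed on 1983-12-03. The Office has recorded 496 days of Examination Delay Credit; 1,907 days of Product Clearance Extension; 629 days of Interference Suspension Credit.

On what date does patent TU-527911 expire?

November 23, 2013

Base term: filing date + 23 years → 3 December 2006.
Examination Delay Credit: +496 days → 12 April 2008.
Product Clearance Extension: 1907 days claimed exceeds the 1422-day cap, so +1422 days → 4 March 2012.
Interference Suspension Credit: +629 days → 23 November 2013.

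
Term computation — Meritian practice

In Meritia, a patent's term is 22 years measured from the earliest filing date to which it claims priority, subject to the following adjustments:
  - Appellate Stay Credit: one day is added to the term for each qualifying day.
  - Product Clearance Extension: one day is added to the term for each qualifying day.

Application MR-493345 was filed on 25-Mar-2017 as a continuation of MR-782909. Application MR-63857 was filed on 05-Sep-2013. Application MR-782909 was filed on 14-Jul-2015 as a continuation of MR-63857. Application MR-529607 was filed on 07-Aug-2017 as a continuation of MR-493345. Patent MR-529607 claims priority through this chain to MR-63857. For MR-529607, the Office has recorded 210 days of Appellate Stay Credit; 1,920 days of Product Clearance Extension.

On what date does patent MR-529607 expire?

Earliest priority filing: 5 September 2013.
Base term: 5 September 2013 + 22 years → 5 September 2035.
Appellate Stay Credit: +210 days → 2 April 2036.
Product Clearance Extension: +1920 days → 5 July 2041.

July 5, 2041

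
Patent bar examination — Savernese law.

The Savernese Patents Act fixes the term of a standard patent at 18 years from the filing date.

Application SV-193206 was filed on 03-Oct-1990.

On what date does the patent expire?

Filing date + 18 years → 3 October 2008.

2008-10-03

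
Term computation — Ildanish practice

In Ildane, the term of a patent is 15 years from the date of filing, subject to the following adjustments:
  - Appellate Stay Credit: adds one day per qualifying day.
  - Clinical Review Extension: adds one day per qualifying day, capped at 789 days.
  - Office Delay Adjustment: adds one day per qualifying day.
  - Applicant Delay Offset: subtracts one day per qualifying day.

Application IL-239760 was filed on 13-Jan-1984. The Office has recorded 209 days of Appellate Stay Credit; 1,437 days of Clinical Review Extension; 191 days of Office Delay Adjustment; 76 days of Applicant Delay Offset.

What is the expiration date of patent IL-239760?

Base term: filing date + 15 years → 13 January 1999.
Appellate Stay Credit: +209 days → 10 August 1999.
Clinical Review Extension: 1437 days claimed exceeds the 789-day cap, so +789 days → 7 October 2001.
Office Delay Adjustment: +191 days → 16 April 2002.
Applicant Delay Offset: −76 days → 30 January 2002.

January 30, 2002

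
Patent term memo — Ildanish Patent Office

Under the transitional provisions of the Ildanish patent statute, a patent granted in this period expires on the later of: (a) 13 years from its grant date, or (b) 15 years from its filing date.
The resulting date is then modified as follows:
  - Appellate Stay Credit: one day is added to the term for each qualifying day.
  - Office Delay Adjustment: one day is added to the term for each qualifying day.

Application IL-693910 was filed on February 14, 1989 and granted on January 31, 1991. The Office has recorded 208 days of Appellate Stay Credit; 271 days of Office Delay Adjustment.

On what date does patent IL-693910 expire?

2005-06-07

(a) grant + 13 years → 31 January 2004.
(b) filing + 15 years → 14 February 2004.
Later of the two: 14 February 2004.
Appellate Stay Credit: +208 days → 9 September 2004.
Office Delay Adjustment: +271 days → 7 June 2005.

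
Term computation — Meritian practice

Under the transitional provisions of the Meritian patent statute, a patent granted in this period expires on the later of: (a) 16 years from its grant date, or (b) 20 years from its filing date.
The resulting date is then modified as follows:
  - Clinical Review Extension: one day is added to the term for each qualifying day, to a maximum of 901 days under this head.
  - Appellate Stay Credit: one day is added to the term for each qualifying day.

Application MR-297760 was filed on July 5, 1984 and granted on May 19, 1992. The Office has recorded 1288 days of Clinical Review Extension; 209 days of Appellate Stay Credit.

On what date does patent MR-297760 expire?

(a) grant + 16 years → 19 May 2008.
(b) filing + 20 years → 5 July 2004.
Later of the two: 19 May 2008.
Clinical Review Extension: 1288 days claimed exceeds the 901-day cap, so +901 days → 6 November 2010.
Appellate Stay Credit: +209 days → 3 June 2011.

June 3, 2011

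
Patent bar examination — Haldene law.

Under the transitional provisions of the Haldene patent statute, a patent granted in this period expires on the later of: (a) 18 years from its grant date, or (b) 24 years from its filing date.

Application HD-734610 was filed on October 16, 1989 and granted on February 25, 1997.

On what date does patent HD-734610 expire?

February 25, 2015

(a) grant + 18 years → 25 February 2015.
(b) filing + 24 years → 16 October 2013.
Later of the two: 25 February 2015.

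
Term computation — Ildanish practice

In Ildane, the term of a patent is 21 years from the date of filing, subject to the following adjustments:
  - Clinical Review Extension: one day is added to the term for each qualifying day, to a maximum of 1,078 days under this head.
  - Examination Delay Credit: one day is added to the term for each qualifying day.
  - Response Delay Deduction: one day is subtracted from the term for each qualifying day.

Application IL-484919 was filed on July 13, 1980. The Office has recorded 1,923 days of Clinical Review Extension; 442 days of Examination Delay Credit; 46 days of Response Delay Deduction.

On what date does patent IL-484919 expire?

Base term: filing date + 21 years → 13 July 2001.
Clinical Review Extension: 1923 days claimed exceeds the 1078-day cap, so +1078 days → 25 June 2004.
Examination Delay Credit: +442 days → 10 September 2005.
Response Delay Deduction: −46 days → 26 July 2005.

July 26, 2005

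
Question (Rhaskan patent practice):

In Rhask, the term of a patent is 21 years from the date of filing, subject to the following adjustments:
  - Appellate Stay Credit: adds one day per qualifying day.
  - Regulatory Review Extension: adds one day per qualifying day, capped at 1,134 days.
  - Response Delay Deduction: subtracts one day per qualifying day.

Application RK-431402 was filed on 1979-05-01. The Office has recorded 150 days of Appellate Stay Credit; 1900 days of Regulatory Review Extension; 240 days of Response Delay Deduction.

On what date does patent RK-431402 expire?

March 11, 2003

Base term: filing date + 21 years → 1 May 2000.
Appellate Stay Credit: +150 days → 28 September 2000.
Regulatory Review Extension: 1900 days claimed exceeds the 1134-day cap, so +1134 days → 6 November 2003.
Response Delay Deduction: −240 days → 11 March 2003.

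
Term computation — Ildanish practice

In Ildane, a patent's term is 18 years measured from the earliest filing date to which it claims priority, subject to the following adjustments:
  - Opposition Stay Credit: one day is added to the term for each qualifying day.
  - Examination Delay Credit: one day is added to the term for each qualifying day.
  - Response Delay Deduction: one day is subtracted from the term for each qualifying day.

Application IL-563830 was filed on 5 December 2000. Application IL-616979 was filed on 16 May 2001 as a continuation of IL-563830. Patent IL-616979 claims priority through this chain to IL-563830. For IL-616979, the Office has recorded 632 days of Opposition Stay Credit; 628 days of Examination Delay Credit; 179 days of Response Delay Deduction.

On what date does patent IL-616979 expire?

Earliest priority filing: 5 December 2000.
Base term: 5 December 2000 + 18 years → 5 December 2018.
Opposition Stay Credit: +632 days → 28 August 2020.
Examination Delay Credit: +628 days → 18 May 2022.
Response Delay Deduction: −179 days → 20 November 2021.

November 20, 2021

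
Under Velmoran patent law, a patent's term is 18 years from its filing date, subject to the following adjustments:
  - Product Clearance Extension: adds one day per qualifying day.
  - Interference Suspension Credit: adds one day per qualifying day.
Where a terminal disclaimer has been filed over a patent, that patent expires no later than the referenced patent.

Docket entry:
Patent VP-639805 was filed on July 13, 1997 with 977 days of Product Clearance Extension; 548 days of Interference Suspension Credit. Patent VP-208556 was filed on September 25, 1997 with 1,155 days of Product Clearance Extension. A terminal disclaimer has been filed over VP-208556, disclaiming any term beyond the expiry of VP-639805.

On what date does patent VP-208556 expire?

2018-11-23

Natural term of VP-208556:
  Base: filing + 18 years → 25 September 2015.
  Product Clearance Extension: +1155 days → 23 November 2018.
Expiry of referenced patent VP-639805:
  Base: filing + 18 years → 13 July 2015.
  Product Clearance Extension: +977 days → 16 March 2018.
  Interference Suspension Credit: +548 days → 15 September 2019.
Terminal disclaimer: VP-208556 expires on the earlier of 23 November 2018 and 15 September 2019.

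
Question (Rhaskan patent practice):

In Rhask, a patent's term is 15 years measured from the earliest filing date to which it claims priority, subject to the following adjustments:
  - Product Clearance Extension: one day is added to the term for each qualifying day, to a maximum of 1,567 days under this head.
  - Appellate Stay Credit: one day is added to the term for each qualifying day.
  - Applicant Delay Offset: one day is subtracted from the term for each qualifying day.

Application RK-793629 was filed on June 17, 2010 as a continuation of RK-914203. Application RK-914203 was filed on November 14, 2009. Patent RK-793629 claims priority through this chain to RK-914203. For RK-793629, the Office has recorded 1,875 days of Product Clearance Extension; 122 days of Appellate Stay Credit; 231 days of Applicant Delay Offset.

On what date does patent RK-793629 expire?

Earliest priority filing: 14 November 2009.
Base term: 14 November 2009 + 15 years → 14 November 2024.
Product Clearance Extension: 1875 days claimed exceeds the 1567-day cap, so +1567 days → 28 February 2029.
Appellate Stay Credit: +122 days → 30 June 2029.
Applicant Delay Offset: −231 days → 11 November 2028.

2028-11-11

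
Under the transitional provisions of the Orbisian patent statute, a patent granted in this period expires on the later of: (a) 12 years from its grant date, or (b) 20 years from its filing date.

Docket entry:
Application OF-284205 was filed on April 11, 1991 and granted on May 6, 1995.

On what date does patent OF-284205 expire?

April 11, 2011

(a) grant + 12 years → 6 May 2007.
(b) filing + 20 years → 11 April 2011.
Later of the two: 11 April 2011.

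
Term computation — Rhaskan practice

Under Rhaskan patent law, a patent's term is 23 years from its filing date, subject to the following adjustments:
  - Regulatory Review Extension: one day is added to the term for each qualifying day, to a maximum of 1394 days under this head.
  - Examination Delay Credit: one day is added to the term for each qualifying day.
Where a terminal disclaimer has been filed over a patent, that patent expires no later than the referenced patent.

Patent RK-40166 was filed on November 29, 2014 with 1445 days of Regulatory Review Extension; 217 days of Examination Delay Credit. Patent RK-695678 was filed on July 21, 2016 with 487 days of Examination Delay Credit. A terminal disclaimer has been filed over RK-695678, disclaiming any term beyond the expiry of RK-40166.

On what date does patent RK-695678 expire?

November 19, 2040

Natural term of RK-695678:
  Base: filing + 23 years → 21 July 2039.
  Examination Delay Credit: +487 days → 19 November 2040.
Expiry of referenced patent RK-40166:
  Base: filing + 23 years → 29 November 2037.
  Regulatory Review Extension: 1445 days claimed exceeds the 1394-day cap, so +1394 days → 23 September 2041.
  Examination Delay Credit: +217 days → 28 April 2042.
Terminal disclaimer: RK-695678 expires on the earlier of 19 November 2040 and 28 April 2042.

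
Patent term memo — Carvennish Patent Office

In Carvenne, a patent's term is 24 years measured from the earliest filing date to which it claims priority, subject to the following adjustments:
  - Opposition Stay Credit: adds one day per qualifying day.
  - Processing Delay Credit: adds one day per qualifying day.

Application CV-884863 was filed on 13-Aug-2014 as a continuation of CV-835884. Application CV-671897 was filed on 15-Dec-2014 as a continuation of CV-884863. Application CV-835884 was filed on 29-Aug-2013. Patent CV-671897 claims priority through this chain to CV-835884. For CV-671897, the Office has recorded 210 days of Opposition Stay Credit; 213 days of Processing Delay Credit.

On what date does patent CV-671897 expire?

Earliest priority filing: 29 August 2013.
Base term: 29 August 2013 + 24 years → 29 August 2037.
Opposition Stay Credit: +210 days → 27 March 2038.
Processing Delay Credit: +213 days → 26 October 2038.

October 26, 2038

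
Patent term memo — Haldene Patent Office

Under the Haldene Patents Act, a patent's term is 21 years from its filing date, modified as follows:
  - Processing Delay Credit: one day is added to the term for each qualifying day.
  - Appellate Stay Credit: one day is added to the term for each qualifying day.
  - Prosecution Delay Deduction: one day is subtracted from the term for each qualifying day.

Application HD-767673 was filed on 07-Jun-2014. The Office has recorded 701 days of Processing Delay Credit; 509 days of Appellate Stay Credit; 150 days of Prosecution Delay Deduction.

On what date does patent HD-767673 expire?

Base term: filing date + 21 years → 7 June 2035.
Processing Delay Credit: +701 days → 8 May 2037.
Appellate Stay Credit: +509 days → 29 September 2038.
Prosecution Delay Deduction: −150 days → 2 May 2038.

May 2, 2038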